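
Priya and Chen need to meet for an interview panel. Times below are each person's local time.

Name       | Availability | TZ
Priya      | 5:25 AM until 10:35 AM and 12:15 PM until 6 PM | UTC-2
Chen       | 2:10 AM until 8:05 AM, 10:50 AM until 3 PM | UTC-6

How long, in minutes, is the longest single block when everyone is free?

265

Priya in UTC: 07:25-12:35, 14:15-20:00 (add 2h to convert from UTC-2).
Chen in UTC: 08:10-14:05, 16:50-21:00 (add 6h to convert from UTC-6).
Priya ∩ Chen: 08:10-12:35, 16:50-20:00.
The longest is 08:10-12:35 at 265 minutes.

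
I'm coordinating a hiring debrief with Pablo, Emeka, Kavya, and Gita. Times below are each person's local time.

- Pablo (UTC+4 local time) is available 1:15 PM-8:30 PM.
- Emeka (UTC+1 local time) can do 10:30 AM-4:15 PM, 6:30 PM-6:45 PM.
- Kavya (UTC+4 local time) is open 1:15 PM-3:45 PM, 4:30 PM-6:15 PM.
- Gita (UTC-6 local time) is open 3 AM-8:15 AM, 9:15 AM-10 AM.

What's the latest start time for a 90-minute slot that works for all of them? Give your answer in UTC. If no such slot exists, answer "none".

12:45

Pablo in UTC: 09:15-16:30 (subtract 4h to convert from UTC+4).
Emeka in UTC: 09:30-15:15, 17:30-17:45 (subtract 1h to convert from UTC+1).
Kavya in UTC: 09:15-11:45, 12:30-14:15 (subtract 4h to convert from UTC+4).
Gita in UTC: 09:00-14:15, 15:15-16:00 (add 6h to convert from UTC-6).
Pablo ∩ Emeka: 09:30-15:15.
Pablo ∩ Emeka ∩ Kavya: 09:30-11:45, 12:30-14:15.
Pablo ∩ Emeka ∩ Kavya ∩ Gita: 09:30-11:45, 12:30-14:15.
So the common availability across everyone is 09:30-11:45, 12:30-14:15.
The last common window of at least 90 minutes is 12:30-14:15; a 90-minute meeting can start as late as 12:45 and still end by 14:15.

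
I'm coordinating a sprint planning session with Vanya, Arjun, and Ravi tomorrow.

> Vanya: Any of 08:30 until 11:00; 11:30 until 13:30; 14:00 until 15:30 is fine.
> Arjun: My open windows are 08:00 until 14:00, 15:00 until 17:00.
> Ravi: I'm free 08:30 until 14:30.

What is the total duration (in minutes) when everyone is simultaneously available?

Vanya ∩ Arjun: 08:30-11:00, 11:30-13:30, 15:00-15:30.
Vanya ∩ Arjun ∩ Ravi: 08:30-11:00, 11:30-13:30.
Summing the common windows: 150 + 120 = 270 minutes.

270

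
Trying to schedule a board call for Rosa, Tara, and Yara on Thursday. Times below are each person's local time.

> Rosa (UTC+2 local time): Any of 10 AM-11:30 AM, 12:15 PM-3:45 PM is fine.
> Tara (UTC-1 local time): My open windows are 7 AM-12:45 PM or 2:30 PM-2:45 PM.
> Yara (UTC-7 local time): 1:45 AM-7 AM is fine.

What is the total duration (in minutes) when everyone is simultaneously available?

Rosa in UTC: 08:00-09:30, 10:15-13:45 (subtract 2h to convert from UTC+2).
Tara in UTC: 08:00-13:45, 15:30-15:45 (add 1h to convert from UTC-1).
Yara in UTC: 08:45-14:00 (add 7h to convert from UTC-7).
Rosa ∩ Tara: 08:00-09:30, 10:15-13:45.
Rosa ∩ Tara ∩ Yara: 08:45-09:30, 10:15-13:45.
So the common availability across everyone is 08:45-09:30, 10:15-13:45.
Summing the common windows: 45 + 210 = 255 minutes.

255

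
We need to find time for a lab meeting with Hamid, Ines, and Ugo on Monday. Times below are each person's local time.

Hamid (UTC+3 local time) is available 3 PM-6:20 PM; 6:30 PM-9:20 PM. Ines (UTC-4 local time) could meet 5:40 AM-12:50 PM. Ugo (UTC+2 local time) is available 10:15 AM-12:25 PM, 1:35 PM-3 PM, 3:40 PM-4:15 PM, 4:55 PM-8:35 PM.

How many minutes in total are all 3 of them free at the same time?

200

Hamid in UTC: 12:00-15:20, 15:30-18:20 (subtract 3h to convert from UTC+3).
Ines in UTC: 09:40-16:50 (add 4h to convert from UTC-4).
Ugo in UTC: 08:15-10:25, 11:35-13:00, 13:40-14:15, 14:55-18:35 (subtract 2h to convert from UTC+2).
Hamid ∩ Ines: 12:00-15:20, 15:30-16:50.
Hamid ∩ Ines ∩ Ugo: 12:00-13:00, 13:40-14:15, 14:55-15:20, 15:30-16:50.
Summing the common windows: 60 + 35 + 25 + 80 = 200 minutes.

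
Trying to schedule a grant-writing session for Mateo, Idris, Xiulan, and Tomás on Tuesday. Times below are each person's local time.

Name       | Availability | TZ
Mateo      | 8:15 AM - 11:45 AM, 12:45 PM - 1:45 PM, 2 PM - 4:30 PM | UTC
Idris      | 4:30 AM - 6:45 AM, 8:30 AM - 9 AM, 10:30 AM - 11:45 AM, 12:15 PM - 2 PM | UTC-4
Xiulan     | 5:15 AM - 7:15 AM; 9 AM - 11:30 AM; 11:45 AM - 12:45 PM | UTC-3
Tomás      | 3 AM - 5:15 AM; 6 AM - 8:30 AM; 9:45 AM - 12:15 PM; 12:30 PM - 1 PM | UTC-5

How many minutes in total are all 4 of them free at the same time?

Mateo in UTC: 08:15-11:45, 12:45-13:45, 14:00-16:30.
Idris in UTC: 08:30-10:45, 12:30-13:00, 14:30-15:45, 16:15-18:00 (add 4h to convert from UTC-4).
Xiulan in UTC: 08:15-10:15, 12:00-14:30, 14:45-15:45 (add 3h to convert from UTC-3).
Tomás in UTC: 08:00-10:15, 11:00-13:30, 14:45-17:15, 17:30-18:00 (add 5h to convert from UTC-5).
Mateo ∩ Idris: 08:30-10:45, 12:45-13:00, 14:30-15:45, 16:15-16:30.
Mateo ∩ Idris ∩ Xiulan: 08:30-10:15, 12:45-13:00, 14:45-15:45.
Mateo ∩ Idris ∩ Xiulan ∩ Tomás: 08:30-10:15, 12:45-13:00, 14:45-15:45.
Those are the intersection windows.
Summing the common windows: 105 + 15 + 60 = 180 minutes.

180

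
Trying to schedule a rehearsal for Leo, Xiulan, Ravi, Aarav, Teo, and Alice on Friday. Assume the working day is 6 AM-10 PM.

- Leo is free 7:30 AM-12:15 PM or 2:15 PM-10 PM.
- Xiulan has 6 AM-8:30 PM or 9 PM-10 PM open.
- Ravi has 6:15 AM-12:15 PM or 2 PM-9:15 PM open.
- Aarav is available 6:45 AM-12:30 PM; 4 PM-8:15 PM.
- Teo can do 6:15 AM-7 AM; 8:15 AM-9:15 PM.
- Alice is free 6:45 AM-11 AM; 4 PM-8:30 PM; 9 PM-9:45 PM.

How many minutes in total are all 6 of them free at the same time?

420

Leo ∩ Xiulan: 07:30-12:15, 14:15-20:30, 21:00-22:00.
Leo ∩ Xiulan ∩ Ravi: 07:30-12:15, 14:15-20:30, 21:00-21:15.
Leo ∩ Xiulan ∩ Ravi ∩ Aarav: 07:30-12:15, 16:00-20:15.
Leo ∩ Xiulan ∩ Ravi ∩ Aarav ∩ Teo: 08:15-12:15, 16:00-20:15.
Leo ∩ Xiulan ∩ Ravi ∩ Aarav ∩ Teo ∩ Alice: 08:15-11:00, 16:00-20:15.
Summing the common windows: 165 + 255 = 420 minutes.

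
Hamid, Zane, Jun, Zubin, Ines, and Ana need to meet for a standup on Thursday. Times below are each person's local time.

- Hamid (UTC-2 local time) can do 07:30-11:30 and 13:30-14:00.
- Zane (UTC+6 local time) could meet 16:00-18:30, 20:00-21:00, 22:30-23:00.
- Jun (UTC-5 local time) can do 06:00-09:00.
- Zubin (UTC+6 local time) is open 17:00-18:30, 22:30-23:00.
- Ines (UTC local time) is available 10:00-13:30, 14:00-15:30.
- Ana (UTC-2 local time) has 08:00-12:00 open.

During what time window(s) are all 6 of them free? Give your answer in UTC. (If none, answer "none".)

11:00-12:30

Hamid in UTC: 09:30-13:30, 15:30-16:00 (add 2h to convert from UTC-2).
Zane in UTC: 10:00-12:30, 14:00-15:00, 16:30-17:00 (subtract 6h to convert from UTC+6).
Jun in UTC: 11:00-14:00 (add 5h to convert from UTC-5).
Zubin in UTC: 11:00-12:30, 16:30-17:00 (subtract 6h to convert from UTC+6).
Ines in UTC: 10:00-13:30, 14:00-15:30.
Ana in UTC: 10:00-14:00 (add 2h to convert from UTC-2).
Hamid ∩ Zane: 10:00-12:30.
Hamid ∩ Zane ∩ Jun: 11:00-12:30.
Hamid ∩ Zane ∩ Jun ∩ Zubin: 11:00-12:30.
Hamid ∩ Zane ∩ Jun ∩ Zubin ∩ Ines: 11:00-12:30.
Hamid ∩ Zane ∩ Jun ∩ Zubin ∩ Ines ∩ Ana: 11:00-12:30.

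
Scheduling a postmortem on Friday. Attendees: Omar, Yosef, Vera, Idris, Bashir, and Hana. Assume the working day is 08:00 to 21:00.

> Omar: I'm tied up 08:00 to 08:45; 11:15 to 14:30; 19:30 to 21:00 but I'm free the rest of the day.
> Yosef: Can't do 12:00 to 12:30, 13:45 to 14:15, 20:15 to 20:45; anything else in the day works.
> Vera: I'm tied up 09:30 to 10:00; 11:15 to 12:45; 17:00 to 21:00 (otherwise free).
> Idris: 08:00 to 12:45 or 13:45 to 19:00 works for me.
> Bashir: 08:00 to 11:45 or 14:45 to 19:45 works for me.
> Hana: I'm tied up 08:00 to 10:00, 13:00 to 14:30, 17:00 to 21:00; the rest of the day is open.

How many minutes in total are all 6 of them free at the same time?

210

Omar free: 08:45-11:15, 14:30-19:30 (invert busy blocks within the working day).
Yosef free: 08:00-12:00, 12:30-13:45, 14:15-20:15, 20:45-21:00 (invert busy blocks within the working day).
Vera free: 08:00-09:30, 10:00-11:15, 12:45-17:00 (invert busy blocks within the working day).
Idris free: 08:00-12:45, 13:45-19:00.
Bashir free: 08:00-11:45, 14:45-19:45.
Hana free: 10:00-13:00, 14:30-17:00 (invert busy blocks within the working day).
Omar ∩ Yosef: 08:45-11:15, 14:30-19:30.
Omar ∩ Yosef ∩ Vera: 08:45-09:30, 10:00-11:15, 14:30-17:00.
Omar ∩ Yosef ∩ Vera ∩ Idris: 08:45-09:30, 10:00-11:15, 14:30-17:00.
Omar ∩ Yosef ∩ Vera ∩ Idris ∩ Bashir: 08:45-09:30, 10:00-11:15, 14:45-17:00.
Omar ∩ Yosef ∩ Vera ∩ Idris ∩ Bashir ∩ Hana: 10:00-11:15, 14:45-17:00.
Summing the common windows: 75 + 135 = 210 minutes.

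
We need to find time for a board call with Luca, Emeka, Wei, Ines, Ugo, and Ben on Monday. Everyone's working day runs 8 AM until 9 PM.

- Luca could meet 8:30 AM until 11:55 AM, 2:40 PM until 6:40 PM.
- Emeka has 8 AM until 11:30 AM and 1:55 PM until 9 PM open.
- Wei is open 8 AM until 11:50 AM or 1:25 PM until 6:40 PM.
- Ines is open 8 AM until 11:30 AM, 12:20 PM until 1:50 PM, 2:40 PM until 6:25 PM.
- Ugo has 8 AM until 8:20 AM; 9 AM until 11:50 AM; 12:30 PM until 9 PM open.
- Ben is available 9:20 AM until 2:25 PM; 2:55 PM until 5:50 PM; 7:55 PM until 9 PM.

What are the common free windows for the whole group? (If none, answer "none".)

Luca ∩ Emeka: 08:30-11:30, 14:40-18:40.
Luca ∩ Emeka ∩ Wei: 08:30-11:30, 14:40-18:40.
Luca ∩ Emeka ∩ Wei ∩ Ines: 08:30-11:30, 14:40-18:25.
Luca ∩ Emeka ∩ Wei ∩ Ines ∩ Ugo: 09:00-11:30, 14:40-18:25.
Luca ∩ Emeka ∩ Wei ∩ Ines ∩ Ugo ∩ Ben: 09:20-11:30, 14:55-17:50.
So the common availability across everyone is 09:20-11:30, 14:55-17:50.

09:20-11:30, 14:55-17:50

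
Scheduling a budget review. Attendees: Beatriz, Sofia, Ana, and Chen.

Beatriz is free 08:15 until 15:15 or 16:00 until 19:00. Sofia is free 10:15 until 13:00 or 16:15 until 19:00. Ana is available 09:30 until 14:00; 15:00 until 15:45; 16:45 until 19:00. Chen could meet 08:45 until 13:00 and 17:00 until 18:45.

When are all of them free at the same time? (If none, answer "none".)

Beatriz ∩ Sofia: 10:15-13:00, 16:15-19:00.
Beatriz ∩ Sofia ∩ Ana: 10:15-13:00, 16:45-19:00.
Beatriz ∩ Sofia ∩ Ana ∩ Chen: 10:15-13:00, 17:00-18:45.

10:15-13:00, 17:00-18:45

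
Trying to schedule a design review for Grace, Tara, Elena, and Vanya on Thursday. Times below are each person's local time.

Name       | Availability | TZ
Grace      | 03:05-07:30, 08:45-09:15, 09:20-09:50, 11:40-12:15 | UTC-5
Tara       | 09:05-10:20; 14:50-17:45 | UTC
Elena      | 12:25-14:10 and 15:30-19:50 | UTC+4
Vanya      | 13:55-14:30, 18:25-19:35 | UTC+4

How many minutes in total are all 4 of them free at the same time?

Grace in UTC: 08:05-12:30, 13:45-14:15, 14:20-14:50, 16:40-17:15 (add 5h to convert from UTC-5).
Tara in UTC: 09:05-10:20, 14:50-17:45.
Elena in UTC: 08:25-10:10, 11:30-15:50 (subtract 4h to convert from UTC+4).
Vanya in UTC: 09:55-10:30, 14:25-15:35 (subtract 4h to convert from UTC+4).
Grace ∩ Tara: 09:05-10:20, 16:40-17:15.
Grace ∩ Tara ∩ Elena: 09:05-10:10.
Grace ∩ Tara ∩ Elena ∩ Vanya: 09:55-10:10.
So the common availability across everyone is 09:55-10:10.
That's a single block of 15 minutes.

15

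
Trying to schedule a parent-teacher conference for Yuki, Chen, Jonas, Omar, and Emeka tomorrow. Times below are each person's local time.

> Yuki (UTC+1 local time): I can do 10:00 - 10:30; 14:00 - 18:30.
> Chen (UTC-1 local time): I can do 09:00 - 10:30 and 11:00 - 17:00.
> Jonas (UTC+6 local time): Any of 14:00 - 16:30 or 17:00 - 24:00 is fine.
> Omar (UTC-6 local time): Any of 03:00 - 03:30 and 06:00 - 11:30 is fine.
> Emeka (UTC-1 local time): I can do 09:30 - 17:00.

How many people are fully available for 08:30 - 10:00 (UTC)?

1

Yuki in UTC: 09:00-09:30, 13:00-17:30 (subtract 1h to convert from UTC+1).
Chen in UTC: 10:00-11:30, 12:00-18:00 (add 1h to convert from UTC-1).
Jonas in UTC: 08:00-10:30, 11:00-18:00 (subtract 6h to convert from UTC+6).
Omar in UTC: 09:00-09:30, 12:00-17:30 (add 6h to convert from UTC-6).
Emeka in UTC: 10:30-18:00 (add 1h to convert from UTC-1).
Jonas can make the full 08:30-10:00 slot — that's 1.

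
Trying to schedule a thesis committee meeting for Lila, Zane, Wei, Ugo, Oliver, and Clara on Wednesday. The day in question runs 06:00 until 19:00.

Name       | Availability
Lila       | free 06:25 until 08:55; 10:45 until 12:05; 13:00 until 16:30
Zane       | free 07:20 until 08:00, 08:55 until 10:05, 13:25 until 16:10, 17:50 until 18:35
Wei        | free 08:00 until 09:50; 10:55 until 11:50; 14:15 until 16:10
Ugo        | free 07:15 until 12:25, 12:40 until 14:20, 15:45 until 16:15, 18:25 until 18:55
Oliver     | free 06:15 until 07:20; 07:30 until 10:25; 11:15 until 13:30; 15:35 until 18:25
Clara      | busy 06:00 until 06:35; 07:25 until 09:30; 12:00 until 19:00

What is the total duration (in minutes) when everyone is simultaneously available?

0

Lila free: 06:25-08:55, 10:45-12:05, 13:00-16:30.
Zane free: 07:20-08:00, 08:55-10:05, 13:25-16:10, 17:50-18:35.
Wei free: 08:00-09:50, 10:55-11:50, 14:15-16:10.
Ugo free: 07:15-12:25, 12:40-14:20, 15:45-16:15, 18:25-18:55.
Oliver free: 06:15-07:20, 07:30-10:25, 11:15-13:30, 15:35-18:25.
Clara free: 06:35-07:25, 09:30-12:00 (invert busy blocks within the working day).
Lila ∩ Zane: 07:20-08:00, 13:25-16:10.
Lila ∩ Zane ∩ Wei: 14:15-16:10.
Lila ∩ Zane ∩ Wei ∩ Ugo: 14:15-14:20, 15:45-16:10.
Lila ∩ Zane ∩ Wei ∩ Ugo ∩ Oliver: 15:45-16:10.
Lila ∩ Zane ∩ Wei ∩ Ugo ∩ Oliver ∩ Clara: ∅.
There is no time when everyone is free.
There is no common window, so the total is 0 minutes.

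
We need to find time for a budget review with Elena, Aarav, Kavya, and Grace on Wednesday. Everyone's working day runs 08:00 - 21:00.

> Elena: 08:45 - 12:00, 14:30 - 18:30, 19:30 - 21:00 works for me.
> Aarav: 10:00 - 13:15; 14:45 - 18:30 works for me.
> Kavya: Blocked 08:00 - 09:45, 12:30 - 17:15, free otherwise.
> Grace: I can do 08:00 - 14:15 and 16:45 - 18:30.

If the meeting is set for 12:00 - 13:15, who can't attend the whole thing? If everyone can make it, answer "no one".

Elena, Kavya

Elena free: 08:45-12:00, 14:30-18:30, 19:30-21:00.
Aarav free: 10:00-13:15, 14:45-18:30.
Kavya free: 09:45-12:30, 17:15-21:00 (invert busy blocks within the working day).
Grace free: 08:00-14:15, 16:45-18:30.
Elena: not fully free for 12:00-13:15. Aarav: free for 12:00-13:15. Kavya: not fully free for 12:00-13:15. Grace: free for 12:00-13:15.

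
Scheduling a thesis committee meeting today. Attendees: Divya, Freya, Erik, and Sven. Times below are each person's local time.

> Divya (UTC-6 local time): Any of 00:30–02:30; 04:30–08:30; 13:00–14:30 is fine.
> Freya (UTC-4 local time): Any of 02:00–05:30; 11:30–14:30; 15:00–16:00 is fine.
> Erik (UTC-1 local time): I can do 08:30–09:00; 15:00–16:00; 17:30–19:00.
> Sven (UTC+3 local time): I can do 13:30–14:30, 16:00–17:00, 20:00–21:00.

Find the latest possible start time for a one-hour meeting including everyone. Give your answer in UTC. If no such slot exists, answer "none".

none

Divya in UTC: 06:30-08:30, 10:30-14:30, 19:00-20:30 (add 6h to convert from UTC-6).
Freya in UTC: 06:00-09:30, 15:30-18:30, 19:00-20:00 (add 4h to convert from UTC-4).
Erik in UTC: 09:30-10:00, 16:00-17:00, 18:30-20:00 (add 1h to convert from UTC-1).
Sven in UTC: 10:30-11:30, 13:00-14:00, 17:00-18:00 (subtract 3h to convert from UTC+3).
Divya ∩ Freya: 06:30-08:30, 19:00-20:00.
Divya ∩ Freya ∩ Erik: 19:00-20:00.
Divya ∩ Freya ∩ Erik ∩ Sven: ∅.
There is no time when everyone is free.
No common window is at least 60 minutes long.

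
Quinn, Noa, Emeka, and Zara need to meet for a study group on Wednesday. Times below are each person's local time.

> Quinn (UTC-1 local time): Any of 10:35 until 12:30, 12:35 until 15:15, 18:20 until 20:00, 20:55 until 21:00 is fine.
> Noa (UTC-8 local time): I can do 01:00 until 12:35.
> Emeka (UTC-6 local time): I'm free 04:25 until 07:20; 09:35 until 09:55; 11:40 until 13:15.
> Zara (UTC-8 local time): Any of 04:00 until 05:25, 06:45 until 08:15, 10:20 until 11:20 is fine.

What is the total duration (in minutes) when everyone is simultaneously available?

Quinn in UTC: 11:35-13:30, 13:35-16:15, 19:20-21:00, 21:55-22:00 (add 1h to convert from UTC-1).
Noa in UTC: 09:00-20:35 (add 8h to convert from UTC-8).
Emeka in UTC: 10:25-13:20, 15:35-15:55, 17:40-19:15 (add 6h to convert from UTC-6).
Zara in UTC: 12:00-13:25, 14:45-16:15, 18:20-19:20 (add 8h to convert from UTC-8).
Quinn ∩ Noa: 11:35-13:30, 13:35-16:15, 19:20-20:35.
Quinn ∩ Noa ∩ Emeka: 11:35-13:20, 15:35-15:55.
Quinn ∩ Noa ∩ Emeka ∩ Zara: 12:00-13:20, 15:35-15:55.
Summing the common windows: 80 + 20 = 100 minutes.

100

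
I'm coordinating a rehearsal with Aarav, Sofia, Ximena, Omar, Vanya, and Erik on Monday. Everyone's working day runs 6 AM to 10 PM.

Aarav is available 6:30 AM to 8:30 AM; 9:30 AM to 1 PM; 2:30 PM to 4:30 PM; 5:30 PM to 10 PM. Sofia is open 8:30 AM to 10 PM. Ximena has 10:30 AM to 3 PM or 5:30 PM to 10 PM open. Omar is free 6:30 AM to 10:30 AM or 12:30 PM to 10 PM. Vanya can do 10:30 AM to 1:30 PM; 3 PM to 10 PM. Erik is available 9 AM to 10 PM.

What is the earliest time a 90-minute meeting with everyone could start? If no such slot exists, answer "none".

Aarav ∩ Sofia: 09:30-13:00, 14:30-16:30, 17:30-22:00.
Aarav ∩ Sofia ∩ Ximena: 10:30-13:00, 14:30-15:00, 17:30-22:00.
Aarav ∩ Sofia ∩ Ximena ∩ Omar: 12:30-13:00, 14:30-15:00, 17:30-22:00.
Aarav ∩ Sofia ∩ Ximena ∩ Omar ∩ Vanya: 12:30-13:00, 17:30-22:00.
Aarav ∩ Sofia ∩ Ximena ∩ Omar ∩ Vanya ∩ Erik: 12:30-13:00, 17:30-22:00.
So the common availability across everyone is 12:30-13:00, 17:30-22:00.
The first common window of at least 90 minutes is 17:30-22:00, so the earliest start is 17:30.

17:30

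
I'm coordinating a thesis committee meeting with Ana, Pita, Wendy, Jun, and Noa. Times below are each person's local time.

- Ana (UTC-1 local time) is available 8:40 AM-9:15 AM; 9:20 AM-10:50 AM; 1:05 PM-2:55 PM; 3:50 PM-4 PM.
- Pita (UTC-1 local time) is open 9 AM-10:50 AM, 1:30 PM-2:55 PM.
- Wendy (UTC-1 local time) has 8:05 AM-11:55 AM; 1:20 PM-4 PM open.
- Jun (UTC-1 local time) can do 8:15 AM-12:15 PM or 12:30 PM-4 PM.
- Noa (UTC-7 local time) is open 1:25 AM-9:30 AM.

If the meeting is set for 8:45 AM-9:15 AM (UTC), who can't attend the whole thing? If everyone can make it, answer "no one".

Ana, Jun, Pita, Wendy

Ana in UTC: 09:40-10:15, 10:20-11:50, 14:05-15:55, 16:50-17:00 (add 1h to convert from UTC-1).
Pita in UTC: 10:00-11:50, 14:30-15:55 (add 1h to convert from UTC-1).
Wendy in UTC: 09:05-12:55, 14:20-17:00 (add 1h to convert from UTC-1).
Jun in UTC: 09:15-13:15, 13:30-17:00 (add 1h to convert from UTC-1).
Noa in UTC: 08:25-16:30 (add 7h to convert from UTC-7).
Ana: not fully free for 08:45-09:15. Pita: not fully free for 08:45-09:15. Wendy: not fully free for 08:45-09:15. Jun: not fully free for 08:45-09:15. Noa: free for 08:45-09:15.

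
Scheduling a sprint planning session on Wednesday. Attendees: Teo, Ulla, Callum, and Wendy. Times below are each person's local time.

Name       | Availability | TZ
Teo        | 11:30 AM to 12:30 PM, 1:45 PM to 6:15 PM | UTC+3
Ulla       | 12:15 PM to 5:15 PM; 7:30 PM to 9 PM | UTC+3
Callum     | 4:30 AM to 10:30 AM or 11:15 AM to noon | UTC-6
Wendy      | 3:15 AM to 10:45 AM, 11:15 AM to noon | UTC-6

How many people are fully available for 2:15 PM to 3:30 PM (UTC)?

2

Teo in UTC: 08:30-09:30, 10:45-15:15 (subtract 3h to convert from UTC+3).
Ulla in UTC: 09:15-14:15, 16:30-18:00 (subtract 3h to convert from UTC+3).
Callum in UTC: 10:30-16:30, 17:15-18:00 (add 6h to convert from UTC-6).
Wendy in UTC: 09:15-16:45, 17:15-18:00 (add 6h to convert from UTC-6).
Callum and Wendy can make the full 14:15-15:30 slot — that's 2.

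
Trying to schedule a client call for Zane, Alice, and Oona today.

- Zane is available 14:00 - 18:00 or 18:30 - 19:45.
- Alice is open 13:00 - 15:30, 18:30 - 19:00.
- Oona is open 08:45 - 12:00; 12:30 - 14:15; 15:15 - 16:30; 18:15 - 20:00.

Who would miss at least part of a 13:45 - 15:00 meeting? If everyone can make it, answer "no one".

Oona, Zane

Zane: not fully free for 13:45-15:00. Alice: free for 13:45-15:00. Oona: not fully free for 13:45-15:00.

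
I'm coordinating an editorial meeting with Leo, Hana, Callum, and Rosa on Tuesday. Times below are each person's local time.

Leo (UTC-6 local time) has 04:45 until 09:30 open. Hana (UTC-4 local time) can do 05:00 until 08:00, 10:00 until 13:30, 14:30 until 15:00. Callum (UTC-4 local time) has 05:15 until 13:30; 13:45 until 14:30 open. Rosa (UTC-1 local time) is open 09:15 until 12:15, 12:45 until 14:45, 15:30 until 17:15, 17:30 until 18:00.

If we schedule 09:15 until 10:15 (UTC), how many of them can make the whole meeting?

Leo in UTC: 10:45-15:30 (add 6h to convert from UTC-6).
Hana in UTC: 09:00-12:00, 14:00-17:30, 18:30-19:00 (add 4h to convert from UTC-4).
Callum in UTC: 09:15-17:30, 17:45-18:30 (add 4h to convert from UTC-4).
Rosa in UTC: 10:15-13:15, 13:45-15:45, 16:30-18:15, 18:30-19:00 (add 1h to convert from UTC-1).
Hana and Callum can make the full 09:15-10:15 slot — that's 2.

2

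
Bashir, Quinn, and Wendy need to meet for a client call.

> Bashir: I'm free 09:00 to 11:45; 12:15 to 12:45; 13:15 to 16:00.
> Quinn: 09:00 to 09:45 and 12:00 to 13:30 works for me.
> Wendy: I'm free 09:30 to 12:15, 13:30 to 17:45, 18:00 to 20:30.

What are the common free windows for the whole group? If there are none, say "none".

Bashir ∩ Quinn: 09:00-09:45, 12:15-12:45, 13:15-13:30.
Bashir ∩ Quinn ∩ Wendy: 09:30-09:45.

09:30-09:45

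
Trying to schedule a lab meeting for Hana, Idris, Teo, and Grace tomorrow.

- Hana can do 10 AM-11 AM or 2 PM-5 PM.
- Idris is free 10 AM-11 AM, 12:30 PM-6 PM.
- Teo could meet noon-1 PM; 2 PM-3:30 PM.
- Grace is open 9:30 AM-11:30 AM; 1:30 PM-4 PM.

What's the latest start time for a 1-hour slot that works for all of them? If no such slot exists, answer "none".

Hana ∩ Idris: 10:00-11:00, 14:00-17:00.
Hana ∩ Idris ∩ Teo: 14:00-15:30.
Hana ∩ Idris ∩ Teo ∩ Grace: 14:00-15:30.
The last common window of at least 60 minutes is 14:00-15:30; a 60-minute meeting can start as late as 14:30 and still end by 15:30.

14:30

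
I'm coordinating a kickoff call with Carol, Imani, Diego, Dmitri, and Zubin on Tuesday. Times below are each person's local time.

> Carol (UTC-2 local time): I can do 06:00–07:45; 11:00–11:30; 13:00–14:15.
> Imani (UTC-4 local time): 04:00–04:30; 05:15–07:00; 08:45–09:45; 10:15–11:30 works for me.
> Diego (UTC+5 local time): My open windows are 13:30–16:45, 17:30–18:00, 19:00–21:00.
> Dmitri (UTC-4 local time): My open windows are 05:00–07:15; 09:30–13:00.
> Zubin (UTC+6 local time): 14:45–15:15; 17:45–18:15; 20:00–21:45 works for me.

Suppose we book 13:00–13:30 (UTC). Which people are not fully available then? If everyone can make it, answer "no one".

Diego, Dmitri, Zubin

Carol in UTC: 08:00-09:45, 13:00-13:30, 15:00-16:15 (add 2h to convert from UTC-2).
Imani in UTC: 08:00-08:30, 09:15-11:00, 12:45-13:45, 14:15-15:30 (add 4h to convert from UTC-4).
Diego in UTC: 08:30-11:45, 12:30-13:00, 14:00-16:00 (subtract 5h to convert from UTC+5).
Dmitri in UTC: 09:00-11:15, 13:30-17:00 (add 4h to convert from UTC-4).
Zubin in UTC: 08:45-09:15, 11:45-12:15, 14:00-15:45 (subtract 6h to convert from UTC+6).
Carol: free for 13:00-13:30. Imani: free for 13:00-13:30. Diego: not fully free for 13:00-13:30. Dmitri: not fully free for 13:00-13:30. Zubin: not fully free for 13:00-13:30.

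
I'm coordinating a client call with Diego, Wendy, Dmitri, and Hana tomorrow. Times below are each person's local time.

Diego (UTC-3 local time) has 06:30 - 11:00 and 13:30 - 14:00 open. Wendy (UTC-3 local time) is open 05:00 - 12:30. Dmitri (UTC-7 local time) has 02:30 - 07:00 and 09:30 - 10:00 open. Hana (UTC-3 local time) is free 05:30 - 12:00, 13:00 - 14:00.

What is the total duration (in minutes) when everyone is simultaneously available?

270

Diego in UTC: 09:30-14:00, 16:30-17:00 (add 3h to convert from UTC-3).
Wendy in UTC: 08:00-15:30 (add 3h to convert from UTC-3).
Dmitri in UTC: 09:30-14:00, 16:30-17:00 (add 7h to convert from UTC-7).
Hana in UTC: 08:30-15:00, 16:00-17:00 (add 3h to convert from UTC-3).
Diego ∩ Wendy: 09:30-14:00.
Diego ∩ Wendy ∩ Dmitri: 09:30-14:00.
Diego ∩ Wendy ∩ Dmitri ∩ Hana: 09:30-14:00.
That's a single block of 270 minutes.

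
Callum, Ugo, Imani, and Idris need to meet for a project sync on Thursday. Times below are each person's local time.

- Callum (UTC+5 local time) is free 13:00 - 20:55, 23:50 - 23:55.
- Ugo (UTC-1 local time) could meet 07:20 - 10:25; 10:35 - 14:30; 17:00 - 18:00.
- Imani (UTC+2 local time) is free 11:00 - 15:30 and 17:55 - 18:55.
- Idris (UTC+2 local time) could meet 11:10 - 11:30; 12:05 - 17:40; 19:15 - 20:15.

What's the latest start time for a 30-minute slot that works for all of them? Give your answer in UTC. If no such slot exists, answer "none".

13:00

Callum in UTC: 08:00-15:55, 18:50-18:55 (subtract 5h to convert from UTC+5).
Ugo in UTC: 08:20-11:25, 11:35-15:30, 18:00-19:00 (add 1h to convert from UTC-1).
Imani in UTC: 09:00-13:30, 15:55-16:55 (subtract 2h to convert from UTC+2).
Idris in UTC: 09:10-09:30, 10:05-15:40, 17:15-18:15 (subtract 2h to convert from UTC+2).
Callum ∩ Ugo: 08:20-11:25, 11:35-15:30, 18:50-18:55.
Callum ∩ Ugo ∩ Imani: 09:00-11:25, 11:35-13:30.
Callum ∩ Ugo ∩ Imani ∩ Idris: 09:10-09:30, 10:05-11:25, 11:35-13:30.
The last common window of at least 30 minutes is 11:35-13:30; a 30-minute meeting can start as late as 13:00 and still end by 13:30.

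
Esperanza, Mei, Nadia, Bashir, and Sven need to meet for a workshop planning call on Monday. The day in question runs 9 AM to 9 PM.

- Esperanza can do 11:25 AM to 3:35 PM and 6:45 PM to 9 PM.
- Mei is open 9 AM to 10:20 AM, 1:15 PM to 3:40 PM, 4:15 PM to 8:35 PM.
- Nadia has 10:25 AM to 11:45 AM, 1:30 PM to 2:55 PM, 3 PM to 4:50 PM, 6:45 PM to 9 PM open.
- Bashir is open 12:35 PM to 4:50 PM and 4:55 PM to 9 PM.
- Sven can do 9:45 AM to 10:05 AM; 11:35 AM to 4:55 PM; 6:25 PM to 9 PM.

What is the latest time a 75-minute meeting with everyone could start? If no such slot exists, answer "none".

19:20

Esperanza ∩ Mei: 13:15-15:35, 18:45-20:35.
Esperanza ∩ Mei ∩ Nadia: 13:30-14:55, 15:00-15:35, 18:45-20:35.
Esperanza ∩ Mei ∩ Nadia ∩ Bashir: 13:30-14:55, 15:00-15:35, 18:45-20:35.
Esperanza ∩ Mei ∩ Nadia ∩ Bashir ∩ Sven: 13:30-14:55, 15:00-15:35, 18:45-20:35.
The last common window of at least 75 minutes is 18:45-20:35; a 75-minute meeting can start as late as 19:20 and still end by 20:35.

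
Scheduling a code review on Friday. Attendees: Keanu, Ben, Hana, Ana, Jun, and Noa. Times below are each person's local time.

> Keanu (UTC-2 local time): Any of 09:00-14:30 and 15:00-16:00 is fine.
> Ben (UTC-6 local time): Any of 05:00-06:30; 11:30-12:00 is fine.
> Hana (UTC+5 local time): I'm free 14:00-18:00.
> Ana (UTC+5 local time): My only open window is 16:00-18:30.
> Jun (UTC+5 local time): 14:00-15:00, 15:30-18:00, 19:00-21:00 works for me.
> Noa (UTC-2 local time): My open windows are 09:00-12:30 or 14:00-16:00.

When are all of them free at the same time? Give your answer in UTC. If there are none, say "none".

Keanu in UTC: 11:00-16:30, 17:00-18:00 (add 2h to convert from UTC-2).
Ben in UTC: 11:00-12:30, 17:30-18:00 (add 6h to convert from UTC-6).
Hana in UTC: 09:00-13:00 (subtract 5h to convert from UTC+5).
Ana in UTC: 11:00-13:30 (subtract 5h to convert from UTC+5).
Jun in UTC: 09:00-10:00, 10:30-13:00, 14:00-16:00 (subtract 5h to convert from UTC+5).
Noa in UTC: 11:00-14:30, 16:00-18:00 (add 2h to convert from UTC-2).
Keanu ∩ Ben: 11:00-12:30, 17:30-18:00.
Keanu ∩ Ben ∩ Hana: 11:00-12:30.
Keanu ∩ Ben ∩ Hana ∩ Ana: 11:00-12:30.
Keanu ∩ Ben ∩ Hana ∩ Ana ∩ Jun: 11:00-12:30.
Keanu ∩ Ben ∩ Hana ∩ Ana ∩ Jun ∩ Noa: 11:00-12:30.
So the common availability across everyone is 11:00-12:30.

11:00-12:30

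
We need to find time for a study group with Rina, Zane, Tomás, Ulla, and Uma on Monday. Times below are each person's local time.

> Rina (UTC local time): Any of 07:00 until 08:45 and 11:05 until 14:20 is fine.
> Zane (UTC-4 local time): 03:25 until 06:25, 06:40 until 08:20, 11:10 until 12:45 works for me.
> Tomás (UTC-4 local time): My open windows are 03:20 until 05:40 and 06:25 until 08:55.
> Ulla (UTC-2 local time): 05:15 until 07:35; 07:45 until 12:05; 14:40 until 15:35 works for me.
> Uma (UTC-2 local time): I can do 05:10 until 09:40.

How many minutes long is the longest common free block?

80

Rina in UTC: 07:00-08:45, 11:05-14:20.
Zane in UTC: 07:25-10:25, 10:40-12:20, 15:10-16:45 (add 4h to convert from UTC-4).
Tomás in UTC: 07:20-09:40, 10:25-12:55 (add 4h to convert from UTC-4).
Ulla in UTC: 07:15-09:35, 09:45-14:05, 16:40-17:35 (add 2h to convert from UTC-2).
Uma in UTC: 07:10-11:40 (add 2h to convert from UTC-2).
Rina ∩ Zane: 07:25-08:45, 11:05-12:20.
Rina ∩ Zane ∩ Tomás: 07:25-08:45, 11:05-12:20.
Rina ∩ Zane ∩ Tomás ∩ Ulla: 07:25-08:45, 11:05-12:20.
Rina ∩ Zane ∩ Tomás ∩ Ulla ∩ Uma: 07:25-08:45, 11:05-11:40.
Those are the intersection windows.
The longest is 07:25-08:45 at 80 minutes.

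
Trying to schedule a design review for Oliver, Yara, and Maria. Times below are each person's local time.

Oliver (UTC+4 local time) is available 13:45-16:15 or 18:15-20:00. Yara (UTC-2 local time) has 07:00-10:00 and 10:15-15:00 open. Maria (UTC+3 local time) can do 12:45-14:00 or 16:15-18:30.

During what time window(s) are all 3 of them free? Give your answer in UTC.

Oliver in UTC: 09:45-12:15, 14:15-16:00 (subtract 4h to convert from UTC+4).
Yara in UTC: 09:00-12:00, 12:15-17:00 (add 2h to convert from UTC-2).
Maria in UTC: 09:45-11:00, 13:15-15:30 (subtract 3h to convert from UTC+3).
Oliver ∩ Yara: 09:45-12:00, 14:15-16:00.
Oliver ∩ Yara ∩ Maria: 09:45-11:00, 14:15-15:30.

09:45-11:00, 14:15-15:30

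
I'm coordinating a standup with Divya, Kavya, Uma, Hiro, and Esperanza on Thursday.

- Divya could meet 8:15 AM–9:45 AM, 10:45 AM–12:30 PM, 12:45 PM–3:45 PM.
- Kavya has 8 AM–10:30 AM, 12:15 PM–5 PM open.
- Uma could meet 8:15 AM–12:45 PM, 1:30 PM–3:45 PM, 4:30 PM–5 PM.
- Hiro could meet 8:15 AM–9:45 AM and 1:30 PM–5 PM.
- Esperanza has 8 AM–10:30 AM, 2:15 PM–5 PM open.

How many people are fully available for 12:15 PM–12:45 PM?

Kavya and Uma can make the full 12:15-12:45 slot — that's 2.

2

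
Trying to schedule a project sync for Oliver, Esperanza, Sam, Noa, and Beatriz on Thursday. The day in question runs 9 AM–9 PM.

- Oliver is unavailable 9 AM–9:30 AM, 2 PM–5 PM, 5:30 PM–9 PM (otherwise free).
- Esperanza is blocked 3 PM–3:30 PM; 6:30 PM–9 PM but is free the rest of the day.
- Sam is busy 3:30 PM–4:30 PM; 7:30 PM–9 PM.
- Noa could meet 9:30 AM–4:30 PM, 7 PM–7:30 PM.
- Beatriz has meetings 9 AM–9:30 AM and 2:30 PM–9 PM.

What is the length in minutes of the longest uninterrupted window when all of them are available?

270

Oliver free: 09:30-14:00, 17:00-17:30 (invert busy blocks within the working day).
Esperanza free: 09:00-15:00, 15:30-18:30 (invert busy blocks within the working day).
Sam free: 09:00-15:30, 16:30-19:30 (invert busy blocks within the working day).
Noa free: 09:30-16:30, 19:00-19:30.
Beatriz free: 09:30-14:30 (invert busy blocks within the working day).
Oliver ∩ Esperanza: 09:30-14:00, 17:00-17:30.
Oliver ∩ Esperanza ∩ Sam: 09:30-14:00, 17:00-17:30.
Oliver ∩ Esperanza ∩ Sam ∩ Noa: 09:30-14:00.
Oliver ∩ Esperanza ∩ Sam ∩ Noa ∩ Beatriz: 09:30-14:00.
The longest is 09:30-14:00 at 270 minutes.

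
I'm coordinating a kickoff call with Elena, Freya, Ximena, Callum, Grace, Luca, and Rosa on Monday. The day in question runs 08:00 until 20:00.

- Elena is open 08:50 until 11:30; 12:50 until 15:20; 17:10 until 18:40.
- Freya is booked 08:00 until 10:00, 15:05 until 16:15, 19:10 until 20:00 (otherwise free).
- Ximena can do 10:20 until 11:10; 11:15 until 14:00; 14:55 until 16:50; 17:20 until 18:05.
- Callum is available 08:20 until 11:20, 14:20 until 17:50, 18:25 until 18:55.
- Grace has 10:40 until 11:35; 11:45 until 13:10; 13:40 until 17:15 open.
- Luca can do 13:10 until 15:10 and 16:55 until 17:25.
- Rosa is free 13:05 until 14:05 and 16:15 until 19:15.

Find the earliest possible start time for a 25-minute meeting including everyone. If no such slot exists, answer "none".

Elena free: 08:50-11:30, 12:50-15:20, 17:10-18:40.
Freya free: 10:00-15:05, 16:15-19:10 (invert busy blocks within the working day).
Ximena free: 10:20-11:10, 11:15-14:00, 14:55-16:50, 17:20-18:05.
Callum free: 08:20-11:20, 14:20-17:50, 18:25-18:55.
Grace free: 10:40-11:35, 11:45-13:10, 13:40-17:15.
Luca free: 13:10-15:10, 16:55-17:25.
Rosa free: 13:05-14:05, 16:15-19:15.
Elena ∩ Freya: 10:00-11:30, 12:50-15:05, 17:10-18:40.
Elena ∩ Freya ∩ Ximena: 10:20-11:10, 11:15-11:30, 12:50-14:00, 14:55-15:05, 17:20-18:05.
Elena ∩ Freya ∩ Ximena ∩ Callum: 10:20-11:10, 11:15-11:20, 14:55-15:05, 17:20-17:50.
Elena ∩ Freya ∩ Ximena ∩ Callum ∩ Grace: 10:40-11:10, 11:15-11:20, 14:55-15:05.
Elena ∩ Freya ∩ Ximena ∩ Callum ∩ Grace ∩ Luca: 14:55-15:05.
Elena ∩ Freya ∩ Ximena ∩ Callum ∩ Grace ∩ Luca ∩ Rosa: ∅.
There is no time when everyone is free.
No common window is at least 25 minutes long.

none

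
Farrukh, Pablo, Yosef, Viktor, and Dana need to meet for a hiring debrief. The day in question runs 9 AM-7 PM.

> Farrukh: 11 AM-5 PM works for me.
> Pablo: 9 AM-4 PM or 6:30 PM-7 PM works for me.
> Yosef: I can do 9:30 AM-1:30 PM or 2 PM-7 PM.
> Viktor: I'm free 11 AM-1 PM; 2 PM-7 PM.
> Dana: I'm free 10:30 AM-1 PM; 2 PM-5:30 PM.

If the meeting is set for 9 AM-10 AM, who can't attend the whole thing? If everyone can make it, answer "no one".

Farrukh: not fully free for 09:00-10:00. Pablo: free for 09:00-10:00. Yosef: not fully free for 09:00-10:00. Viktor: not fully free for 09:00-10:00. Dana: not fully free for 09:00-10:00.

Dana, Farrukh, Viktor, Yosef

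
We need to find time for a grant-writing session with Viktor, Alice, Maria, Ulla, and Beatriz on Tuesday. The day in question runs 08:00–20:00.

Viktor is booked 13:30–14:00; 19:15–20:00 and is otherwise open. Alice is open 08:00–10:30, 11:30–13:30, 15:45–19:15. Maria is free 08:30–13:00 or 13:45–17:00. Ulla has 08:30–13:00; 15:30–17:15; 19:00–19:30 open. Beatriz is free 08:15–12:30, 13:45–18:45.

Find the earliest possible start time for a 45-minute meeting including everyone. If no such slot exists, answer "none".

Viktor free: 08:00-13:30, 14:00-19:15 (invert busy blocks within the working day).
Alice free: 08:00-10:30, 11:30-13:30, 15:45-19:15.
Maria free: 08:30-13:00, 13:45-17:00.
Ulla free: 08:30-13:00, 15:30-17:15, 19:00-19:30.
Beatriz free: 08:15-12:30, 13:45-18:45.
Viktor ∩ Alice: 08:00-10:30, 11:30-13:30, 15:45-19:15.
Viktor ∩ Alice ∩ Maria: 08:30-10:30, 11:30-13:00, 15:45-17:00.
Viktor ∩ Alice ∩ Maria ∩ Ulla: 08:30-10:30, 11:30-13:00, 15:45-17:00.
Viktor ∩ Alice ∩ Maria ∩ Ulla ∩ Beatriz: 08:30-10:30, 11:30-12:30, 15:45-17:00.
Those are the intersection windows.
The first common window of at least 45 minutes is 08:30-10:30, so the earliest start is 08:30.

08:30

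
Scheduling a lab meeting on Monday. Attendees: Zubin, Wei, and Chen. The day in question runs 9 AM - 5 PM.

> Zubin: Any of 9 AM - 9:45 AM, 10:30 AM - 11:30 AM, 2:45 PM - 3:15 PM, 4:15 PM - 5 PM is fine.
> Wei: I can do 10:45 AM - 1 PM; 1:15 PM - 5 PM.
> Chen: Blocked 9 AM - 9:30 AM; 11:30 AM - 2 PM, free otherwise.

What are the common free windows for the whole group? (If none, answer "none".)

Zubin free: 09:00-09:45, 10:30-11:30, 14:45-15:15, 16:15-17:00.
Wei free: 10:45-13:00, 13:15-17:00.
Chen free: 09:30-11:30, 14:00-17:00 (invert busy blocks within the working day).
Zubin ∩ Wei: 10:45-11:30, 14:45-15:15, 16:15-17:00.
Zubin ∩ Wei ∩ Chen: 10:45-11:30, 14:45-15:15, 16:15-17:00.
So the common availability across everyone is 10:45-11:30, 14:45-15:15, 16:15-17:00.

10:45-11:30, 14:45-15:15, 16:15-17:00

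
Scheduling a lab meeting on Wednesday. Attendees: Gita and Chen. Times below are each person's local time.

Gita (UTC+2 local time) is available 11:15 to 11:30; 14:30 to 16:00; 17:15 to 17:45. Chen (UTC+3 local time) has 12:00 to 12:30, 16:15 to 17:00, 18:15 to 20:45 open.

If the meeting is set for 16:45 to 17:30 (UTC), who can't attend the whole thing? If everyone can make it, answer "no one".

Gita

Gita in UTC: 09:15-09:30, 12:30-14:00, 15:15-15:45 (subtract 2h to convert from UTC+2).
Chen in UTC: 09:00-09:30, 13:15-14:00, 15:15-17:45 (subtract 3h to convert from UTC+3).
Gita: not fully free for 16:45-17:30. Chen: free for 16:45-17:30.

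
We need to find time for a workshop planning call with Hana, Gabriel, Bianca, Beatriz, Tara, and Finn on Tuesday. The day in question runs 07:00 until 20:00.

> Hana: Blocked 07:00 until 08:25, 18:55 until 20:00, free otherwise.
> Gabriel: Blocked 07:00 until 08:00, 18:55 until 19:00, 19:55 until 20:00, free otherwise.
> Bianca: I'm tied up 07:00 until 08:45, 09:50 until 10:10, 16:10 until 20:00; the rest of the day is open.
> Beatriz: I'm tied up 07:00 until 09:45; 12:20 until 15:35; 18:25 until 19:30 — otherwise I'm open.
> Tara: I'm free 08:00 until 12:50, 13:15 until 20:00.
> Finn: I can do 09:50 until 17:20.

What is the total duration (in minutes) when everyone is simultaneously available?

Hana free: 08:25-18:55 (invert busy blocks within the working day).
Gabriel free: 08:00-18:55, 19:00-19:55 (invert busy blocks within the working day).
Bianca free: 08:45-09:50, 10:10-16:10 (invert busy blocks within the working day).
Beatriz free: 09:45-12:20, 15:35-18:25, 19:30-20:00 (invert busy blocks within the working day).
Tara free: 08:00-12:50, 13:15-20:00.
Finn free: 09:50-17:20.
Hana ∩ Gabriel: 08:25-18:55.
Hana ∩ Gabriel ∩ Bianca: 08:45-09:50, 10:10-16:10.
Hana ∩ Gabriel ∩ Bianca ∩ Beatriz: 09:45-09:50, 10:10-12:20, 15:35-16:10.
Hana ∩ Gabriel ∩ Bianca ∩ Beatriz ∩ Tara: 09:45-09:50, 10:10-12:20, 15:35-16:10.
Hana ∩ Gabriel ∩ Bianca ∩ Beatriz ∩ Tara ∩ Finn: 10:10-12:20, 15:35-16:10.
Summing the common windows: 130 + 35 = 165 minutes.

165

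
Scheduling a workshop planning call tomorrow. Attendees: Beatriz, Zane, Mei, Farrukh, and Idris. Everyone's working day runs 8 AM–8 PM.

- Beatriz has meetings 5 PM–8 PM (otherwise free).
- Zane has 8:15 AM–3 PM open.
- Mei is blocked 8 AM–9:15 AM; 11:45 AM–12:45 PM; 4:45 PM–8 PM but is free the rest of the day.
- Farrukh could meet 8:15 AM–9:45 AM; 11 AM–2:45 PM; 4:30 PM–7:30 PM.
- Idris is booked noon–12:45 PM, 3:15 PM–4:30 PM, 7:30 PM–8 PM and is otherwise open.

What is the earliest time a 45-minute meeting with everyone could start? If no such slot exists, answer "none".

11:00

Beatriz free: 08:00-17:00 (invert busy blocks within the working day).
Zane free: 08:15-15:00.
Mei free: 09:15-11:45, 12:45-16:45 (invert busy blocks within the working day).
Farrukh free: 08:15-09:45, 11:00-14:45, 16:30-19:30.
Idris free: 08:00-12:00, 12:45-15:15, 16:30-19:30 (invert busy blocks within the working day).
Beatriz ∩ Zane: 08:15-15:00.
Beatriz ∩ Zane ∩ Mei: 09:15-11:45, 12:45-15:00.
Beatriz ∩ Zane ∩ Mei ∩ Farrukh: 09:15-09:45, 11:00-11:45, 12:45-14:45.
Beatriz ∩ Zane ∩ Mei ∩ Farrukh ∩ Idris: 09:15-09:45, 11:00-11:45, 12:45-14:45.
The first common window of at least 45 minutes is 11:00-11:45, so the earliest start is 11:00.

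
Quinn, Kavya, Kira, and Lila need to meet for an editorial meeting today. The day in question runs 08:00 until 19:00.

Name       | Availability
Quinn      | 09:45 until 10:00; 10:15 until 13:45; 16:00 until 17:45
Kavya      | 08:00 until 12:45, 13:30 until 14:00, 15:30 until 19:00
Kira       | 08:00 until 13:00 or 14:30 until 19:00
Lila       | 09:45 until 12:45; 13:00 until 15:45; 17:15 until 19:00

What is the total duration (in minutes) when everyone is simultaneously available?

195

Quinn ∩ Kavya: 09:45-10:00, 10:15-12:45, 13:30-13:45, 16:00-17:45.
Quinn ∩ Kavya ∩ Kira: 09:45-10:00, 10:15-12:45, 16:00-17:45.
Quinn ∩ Kavya ∩ Kira ∩ Lila: 09:45-10:00, 10:15-12:45, 17:15-17:45.
Summing the common windows: 15 + 150 + 30 = 195 minutes.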